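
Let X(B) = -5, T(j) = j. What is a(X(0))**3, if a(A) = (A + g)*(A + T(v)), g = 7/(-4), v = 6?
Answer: -19683/64 ≈ -307.55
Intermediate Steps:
g = -7/4 (g = 7*(-1/4) = -7/4 ≈ -1.7500)
a(A) = (6 + A)*(-7/4 + A) (a(A) = (A - 7/4)*(A + 6) = (-7/4 + A)*(6 + A) = (6 + A)*(-7/4 + A))
a(X(0))**3 = (-21/2 + (-5)**2 + (17/4)*(-5))**3 = (-21/2 + 25 - 85/4)**3 = (-27/4)**3 = -19683/64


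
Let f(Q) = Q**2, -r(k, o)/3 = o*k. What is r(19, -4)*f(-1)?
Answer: 228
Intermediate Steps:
r(k, o) = -3*k*o (r(k, o) = -3*o*k = -3*k*o)
r(19, -4)*f(-1) = -3*19*(-4)*(-1)**2 = 228*1 = 228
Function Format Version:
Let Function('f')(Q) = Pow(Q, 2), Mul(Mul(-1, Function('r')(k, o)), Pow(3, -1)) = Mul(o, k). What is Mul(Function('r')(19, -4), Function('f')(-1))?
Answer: 228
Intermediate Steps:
Function('r')(k, o) = Mul(-3, k, o) (Function('r')(k, o) = Mul(-3, Mul(o, k)) = Mul(-3, Mul(k, o)) = Mul(-3, k, o))
Mul(Function('r')(19, -4), Function('f')(-1)) = Mul(Mul(-3, 19, -4), Pow(-1, 2)) = Mul(228, 1) = 228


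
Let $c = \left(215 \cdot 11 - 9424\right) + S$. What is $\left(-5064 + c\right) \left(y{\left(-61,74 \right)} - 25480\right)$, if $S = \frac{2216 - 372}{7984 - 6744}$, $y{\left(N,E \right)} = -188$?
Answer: $\frac{1555674966}{5} \approx 3.1114 \cdot 10^{8}$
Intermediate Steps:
$S = \frac{461}{310}$ ($S = \frac{1844}{1240} = 1844 \cdot \frac{1}{1240} = \frac{461}{310} \approx 1.4871$)
$c = - \frac{2187829}{310}$ ($c = \left(215 \cdot 11 - 9424\right) + \frac{461}{310} = \left(2365 - 9424\right) + \frac{461}{310} = -7059 + \frac{461}{310} = - \frac{2187829}{310} \approx -7057.5$)
$\left(-5064 + c\right) \left(y{\left(-61,74 \right)} - 25480\right) = \left(-5064 - \frac{2187829}{310}\right) \left(-188 - 25480\right) = \left(- \frac{3757669}{310}\right) \left(-25668\right) = \frac{1555674966}{5}$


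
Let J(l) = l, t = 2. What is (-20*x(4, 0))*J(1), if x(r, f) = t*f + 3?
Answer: -60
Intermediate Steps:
x(r, f) = 3 + 2*f (x(r, f) = 2*f + 3 = 3 + 2*f)
(-20*x(4, 0))*J(1) = -20*(3 + 2*0)*1 = -20*(3 + 0)*1 = -20*3*1 = -60*1 = -60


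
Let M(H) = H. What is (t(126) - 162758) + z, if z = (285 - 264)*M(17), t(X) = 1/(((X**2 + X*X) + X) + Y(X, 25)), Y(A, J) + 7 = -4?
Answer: -5175232666/31867 ≈ -1.6240e+5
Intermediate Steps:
Y(A, J) = -11 (Y(A, J) = -7 - 4 = -11)
t(X) = 1/(-11 + X + 2*X**2) (t(X) = 1/(((X**2 + X*X) + X) - 11) = 1/(((X**2 + X**2) + X) - 11) = 1/((2*X**2 + X) - 11) = 1/((X + 2*X**2) - 11) = 1/(-11 + X + 2*X**2))
z = 357 (z = (285 - 264)*17 = 21*17 = 357)
(t(126) - 162758) + z = (1/(-11 + 126 + 2*126**2) - 162758) + 357 = (1/(-11 + 126 + 2*15876) - 162758) + 357 = (1/(-11 + 126 + 31752) - 162758) + 357 = (1/31867 - 162758) + 357 = -5186609185/31867 + 357 = -5175232666/31867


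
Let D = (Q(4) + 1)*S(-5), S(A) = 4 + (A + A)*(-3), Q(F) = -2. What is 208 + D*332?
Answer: -11080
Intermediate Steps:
S(A) = 4 - 6*A (S(A) = 4 + (2*A)*(-3) = 4 - 6*A)
D = -34 (D = (-2 + 1)*(4 - 6*(-5)) = -(4 + 30) = -1*34 = -34)
208 + D*332 = 208 - 34*332 = 208 - 11288 = -11080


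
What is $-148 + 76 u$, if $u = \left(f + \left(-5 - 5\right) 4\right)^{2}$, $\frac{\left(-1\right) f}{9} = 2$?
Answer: $255516$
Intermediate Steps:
$f = -18$ ($f = \left(-9\right) 2 = -18$)
$u = 3364$ ($u = \left(-18 + \left(-5 - 5\right) 4\right)^{2} = \left(-18 - 40\right)^{2} = \left(-58\right)^{2} = 3364$)
$-148 + 76 u = -148 + 76 \cdot 3364 = -148 + 255664 = 255516$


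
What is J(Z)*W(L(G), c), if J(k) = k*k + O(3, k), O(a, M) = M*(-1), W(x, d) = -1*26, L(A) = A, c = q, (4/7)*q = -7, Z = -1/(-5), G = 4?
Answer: 104/25 ≈ 4.1600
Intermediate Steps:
Z = ⅕ (Z = -1*(-⅕) = ⅕ ≈ 0.20000)
q = -49/4 (q = (7/4)*(-7) = -49/4 ≈ -12.250)
c = -49/4 ≈ -12.250
W(x, d) = -26
O(a, M) = -M
J(k) = k² - k (J(k) = k*k - k = k² - k)
J(Z)*W(L(G), c) = ((-1 + ⅕)/5)*(-26) = ((⅕)*(-⅘))*(-26) = -4/25*(-26) = 104/25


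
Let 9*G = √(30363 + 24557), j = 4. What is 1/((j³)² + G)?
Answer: 41472/169862447 - 9*√13730/679449788 ≈ 0.00024260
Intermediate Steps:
G = 2*√13730/9 (G = √(30363 + 24557)/9 = √54920/9 = (2*√13730)/9 = 2*√13730/9 ≈ 26.039)
1/((j³)² + G) = 1/((4³)² + 2*√13730/9) = 1/(64² + 2*√13730/9) = 1/(4096 + 2*√13730/9)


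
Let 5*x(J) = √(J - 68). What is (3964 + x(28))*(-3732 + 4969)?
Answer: 4903468 + 2474*I*√10/5 ≈ 4.9035e+6 + 1564.7*I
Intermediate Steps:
x(J) = √(-68 + J)/5 (x(J) = √(J - 68)/5 = √(-68 + J)/5)
(3964 + x(28))*(-3732 + 4969) = (3964 + √(-68 + 28)/5)*(-3732 + 4969) = (3964 + √(-40)/5)*1237 = (3964 + (2*I*√10)/5)*1237 = (3964 + 2*I*√10/5)*1237 = 4903468 + 2474*I*√10/5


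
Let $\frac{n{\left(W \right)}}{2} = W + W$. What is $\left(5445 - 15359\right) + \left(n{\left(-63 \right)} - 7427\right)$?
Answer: $-17593$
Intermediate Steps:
$n{\left(W \right)} = 4 W$ ($n{\left(W \right)} = 2 \left(W + W\right) = 2 \cdot 2 W = 4 W$)
$\left(5445 - 15359\right) + \left(n{\left(-63 \right)} - 7427\right) = \left(5445 - 15359\right) + \left(4 \left(-63\right) - 7427\right) = -9914 - 7679 = -17593$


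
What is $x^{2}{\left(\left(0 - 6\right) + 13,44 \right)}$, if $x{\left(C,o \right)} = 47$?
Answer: $2209$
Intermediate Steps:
$x^{2}{\left(\left(0 - 6\right) + 13,44 \right)} = 47^{2} = 2209$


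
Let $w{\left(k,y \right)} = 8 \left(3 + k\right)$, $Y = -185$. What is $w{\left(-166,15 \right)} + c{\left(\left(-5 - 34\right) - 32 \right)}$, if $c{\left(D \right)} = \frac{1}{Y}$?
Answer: $- \frac{241241}{185} \approx -1304.0$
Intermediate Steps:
$w{\left(k,y \right)} = 24 + 8 k$
$c{\left(D \right)} = - \frac{1}{185}$ ($c{\left(D \right)} = \frac{1}{-185} = - \frac{1}{185}$)
$w{\left(-166,15 \right)} + c{\left(\left(-5 - 34\right) - 32 \right)} = \left(24 + 8 \left(-166\right)\right) - \frac{1}{185} = \left(24 - 1328\right) - \frac{1}{185} = -1304 - \frac{1}{185} = - \frac{241241}{185}$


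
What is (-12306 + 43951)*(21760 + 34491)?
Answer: 1780062895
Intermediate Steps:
(-12306 + 43951)*(21760 + 34491) = 31645*56251 = 1780062895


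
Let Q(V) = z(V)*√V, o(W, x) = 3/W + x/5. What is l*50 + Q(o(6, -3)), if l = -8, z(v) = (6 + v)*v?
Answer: -400 - 59*I*√10/1000 ≈ -400.0 - 0.18657*I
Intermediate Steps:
z(v) = v*(6 + v)
o(W, x) = 3/W + x/5 (o(W, x) = 3/W + x*(⅕) = 3/W + x/5)
Q(V) = V^(3/2)*(6 + V) (Q(V) = (V*(6 + V))*√V = V^(3/2)*(6 + V))
l*50 + Q(o(6, -3)) = -8*50 + (3/6 + (⅕)*(-3))^(3/2)*(6 + (3/6 + (⅕)*(-3))) = -400 + (3*(⅙) - ⅗)^(3/2)*(6 + (3*(⅙) - ⅗)) = -400 + (½ - ⅗)^(3/2)*(6 + (½ - ⅗)) = -400 + (-⅒)^(3/2)*(6 - ⅒) = -400 - I*√10/100*(59/10) = -400 - 59*I*√10/1000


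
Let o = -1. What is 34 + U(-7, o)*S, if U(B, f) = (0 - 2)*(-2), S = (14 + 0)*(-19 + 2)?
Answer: -918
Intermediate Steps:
S = -238 (S = 14*(-17) = -238)
U(B, f) = 4 (U(B, f) = -2*(-2) = 4)
34 + U(-7, o)*S = 34 + 4*(-238) = 34 - 952 = -918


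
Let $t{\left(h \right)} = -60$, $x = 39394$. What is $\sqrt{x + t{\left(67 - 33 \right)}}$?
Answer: $\sqrt{39334} \approx 198.33$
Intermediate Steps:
$\sqrt{x + t{\left(67 - 33 \right)}} = \sqrt{39394 - 60} = \sqrt{39334}$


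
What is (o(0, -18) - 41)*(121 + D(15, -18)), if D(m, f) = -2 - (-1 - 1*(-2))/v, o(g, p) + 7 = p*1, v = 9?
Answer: -23540/3 ≈ -7846.7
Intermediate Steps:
o(g, p) = -7 + p (o(g, p) = -7 + p*1 = -7 + p)
D(m, f) = -19/9 (D(m, f) = -2 - (-1 - 1*(-2))/9 = -2 - (-1 + 2)/9 = -2 - 1/9 = -2 - 1*⅑ = -2 - ⅑ = -19/9)
(o(0, -18) - 41)*(121 + D(15, -18)) = ((-7 - 18) - 41)*(121 - 19/9) = (-25 - 41)*(1070/9) = -66*1070/9 = -23540/3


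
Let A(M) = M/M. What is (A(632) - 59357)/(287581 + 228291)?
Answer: -14839/128968 ≈ -0.11506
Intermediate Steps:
A(M) = 1
(A(632) - 59357)/(287581 + 228291) = (1 - 59357)/(287581 + 228291) = -59356/515872 = -59356*1/515872 = -14839/128968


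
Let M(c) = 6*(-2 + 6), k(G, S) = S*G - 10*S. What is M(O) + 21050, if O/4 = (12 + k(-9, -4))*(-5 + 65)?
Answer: 21074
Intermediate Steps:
k(G, S) = -10*S + G*S (k(G, S) = G*S - 10*S = -10*S + G*S)
O = 21120 (O = 4*((12 - 4*(-10 - 9))*(-5 + 65)) = 4*((12 - 4*(-19))*60) = 4*((12 + 76)*60) = 4*(88*60) = 4*5280 = 21120)
M(c) = 24 (M(c) = 6*4 = 24)
M(O) + 21050 = 24 + 21050 = 21074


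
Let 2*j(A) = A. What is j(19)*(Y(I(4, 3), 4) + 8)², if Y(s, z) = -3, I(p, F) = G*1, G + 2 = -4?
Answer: 475/2 ≈ 237.50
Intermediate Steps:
G = -6 (G = -2 - 4 = -6)
I(p, F) = -6 (I(p, F) = -6*1 = -6)
j(A) = A/2
j(19)*(Y(I(4, 3), 4) + 8)² = ((½)*19)*(-3 + 8)² = (19/2)*5² = (19/2)*25 = 475/2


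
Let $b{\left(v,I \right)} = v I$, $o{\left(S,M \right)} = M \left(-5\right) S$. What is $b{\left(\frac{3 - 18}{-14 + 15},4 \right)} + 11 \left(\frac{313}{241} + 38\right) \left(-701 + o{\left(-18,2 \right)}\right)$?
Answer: $- \frac{54292761}{241} \approx -2.2528 \cdot 10^{5}$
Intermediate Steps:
$o{\left(S,M \right)} = - 5 M S$
$b{\left(v,I \right)} = I v$
$b{\left(\frac{3 - 18}{-14 + 15},4 \right)} + 11 \left(\frac{313}{241} + 38\right) \left(-701 + o{\left(-18,2 \right)}\right) = 4 \frac{3 - 18}{-14 + 15} + 11 \left(\frac{313}{241} + 38\right) \left(-701 - 10 \left(-18\right)\right) = 4 \left(- \frac{15}{1}\right) + 11 \left(313 \cdot \frac{1}{241} + 38\right) \left(-701 + 180\right) = 4 \left(\left(-15\right) 1\right) + 11 \left(\frac{313}{241} + 38\right) \left(-521\right) = 4 \left(-15\right) + 11 \cdot \frac{9471}{241} \left(-521\right) = -60 + 11 \left(- \frac{4934391}{241}\right) = -60 - \frac{54278301}{241} = - \frac{54292761}{241}$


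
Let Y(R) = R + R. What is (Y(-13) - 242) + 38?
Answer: -230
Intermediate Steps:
Y(R) = 2*R
(Y(-13) - 242) + 38 = (2*(-13) - 242) + 38 = (-26 - 242) + 38 = -268 + 38 = -230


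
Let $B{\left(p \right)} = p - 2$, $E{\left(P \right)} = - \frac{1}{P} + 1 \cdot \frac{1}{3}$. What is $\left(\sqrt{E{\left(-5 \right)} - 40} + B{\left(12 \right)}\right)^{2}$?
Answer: $\frac{908}{15} + \frac{16 i \sqrt{555}}{3} \approx 60.533 + 125.65 i$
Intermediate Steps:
$E{\left(P \right)} = \frac{1}{3} - \frac{1}{P}$ ($E{\left(P \right)} = - \frac{1}{P} + 1 \cdot \frac{1}{3} = - \frac{1}{P} + \frac{1}{3} = \frac{1}{3} - \frac{1}{P}$)
$B{\left(p \right)} = -2 + p$
$\left(\sqrt{E{\left(-5 \right)} - 40} + B{\left(12 \right)}\right)^{2} = \left(\sqrt{\frac{-3 - 5}{3 \left(-5\right)} - 40} + \left(-2 + 12\right)\right)^{2} = \left(\sqrt{\frac{1}{3} \left(- \frac{1}{5}\right) \left(-8\right) - 40} + 10\right)^{2} = \left(\sqrt{\frac{8}{15} - 40} + 10\right)^{2} = \left(\sqrt{- \frac{592}{15}} + 10\right)^{2} = \left(\frac{4 i \sqrt{555}}{15} + 10\right)^{2} = \left(10 + \frac{4 i \sqrt{555}}{15}\right)^{2}$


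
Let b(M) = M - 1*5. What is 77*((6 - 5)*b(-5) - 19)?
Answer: -2233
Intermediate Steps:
b(M) = -5 + M (b(M) = M - 5 = -5 + M)
77*((6 - 5)*b(-5) - 19) = 77*((6 - 5)*(-5 - 5) - 19) = 77*(1*(-10) - 19) = 77*(-10 - 19) = 77*(-29) = -2233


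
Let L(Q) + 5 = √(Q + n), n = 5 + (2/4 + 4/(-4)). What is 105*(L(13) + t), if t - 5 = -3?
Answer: -315 + 105*√70/2 ≈ 124.25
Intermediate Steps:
t = 2 (t = 5 - 3 = 2)
n = 9/2 (n = 5 + (2*(¼) + 4*(-¼)) = 5 + (½ - 1) = 5 - ½ = 9/2 ≈ 4.5000)
L(Q) = -5 + √(9/2 + Q) (L(Q) = -5 + √(Q + 9/2) = -5 + √(9/2 + Q))
105*(L(13) + t) = 105*((-5 + √(18 + 4*13)/2) + 2) = 105*((-5 + √(18 + 52)/2) + 2) = 105*((-5 + √70/2) + 2) = 105*(-3 + √70/2) = -315 + 105*√70/2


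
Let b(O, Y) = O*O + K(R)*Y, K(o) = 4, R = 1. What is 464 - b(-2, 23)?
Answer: 368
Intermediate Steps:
b(O, Y) = O² + 4*Y (b(O, Y) = O*O + 4*Y = O² + 4*Y)
464 - b(-2, 23) = 464 - ((-2)² + 4*23) = 464 - (4 + 92) = 464 - 1*96 = 464 - 96 = 368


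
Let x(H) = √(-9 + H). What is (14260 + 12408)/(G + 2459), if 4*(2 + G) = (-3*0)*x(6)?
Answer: 26668/2457 ≈ 10.854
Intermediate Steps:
G = -2 (G = -2 + ((-3*0)*√(-9 + 6))/4 = -2 + (0*√(-3))/4 = -2 + (0*(I*√3))/4 = -2 + (¼)*0 = -2 + 0 = -2)
(14260 + 12408)/(G + 2459) = (14260 + 12408)/(-2 + 2459) = 26668/2457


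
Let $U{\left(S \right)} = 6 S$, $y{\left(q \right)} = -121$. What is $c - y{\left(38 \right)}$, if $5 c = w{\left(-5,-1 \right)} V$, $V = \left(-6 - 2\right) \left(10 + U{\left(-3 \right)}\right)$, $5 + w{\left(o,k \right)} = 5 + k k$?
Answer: $\frac{669}{5} \approx 133.8$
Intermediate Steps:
$w{\left(o,k \right)} = k^{2}$ ($w{\left(o,k \right)} = -5 + \left(5 + k k\right) = -5 + \left(5 + k^{2}\right) = k^{2}$)
$V = 64$ ($V = \left(-6 - 2\right) \left(10 + 6 \left(-3\right)\right) = - 8 \left(10 - 18\right) = \left(-8\right) \left(-8\right) = 64$)
$c = \frac{64}{5}$ ($c = \frac{\left(-1\right)^{2} \cdot 64}{5} = \frac{1 \cdot 64}{5} = \frac{1}{5} \cdot 64 = \frac{64}{5} \approx 12.8$)
$c - y{\left(38 \right)} = \frac{64}{5} - -121 = \frac{64}{5} + 121 = \frac{669}{5}$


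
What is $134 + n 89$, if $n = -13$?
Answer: $-1023$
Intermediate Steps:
$134 + n 89 = 134 - 1157 = -1023$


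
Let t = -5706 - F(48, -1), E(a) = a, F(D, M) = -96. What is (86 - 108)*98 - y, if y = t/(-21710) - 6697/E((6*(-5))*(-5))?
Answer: -687646363/325650 ≈ -2111.6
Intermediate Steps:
t = -5610 (t = -5706 - 1*(-96) = -5706 + 96 = -5610)
y = -14455037/325650 (y = -5610/(-21710) - 6697/((6*(-5))*(-5)) = -5610*(-1/21710) - 6697/((-30*(-5))) = 561/2171 - 6697/150 = -14455037/325650 ≈ -44.388)
(86 - 108)*98 - y = (86 - 108)*98 - 1*(-14455037/325650) = -22*98 + 14455037/325650 = -2156 + 14455037/325650 = -687646363/325650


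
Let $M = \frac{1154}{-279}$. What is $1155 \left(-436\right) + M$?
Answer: $- \frac{140499974}{279} \approx -5.0358 \cdot 10^{5}$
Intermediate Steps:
$M = - \frac{1154}{279}$ ($M = 1154 \left(- \frac{1}{279}\right) = - \frac{1154}{279} \approx -4.1362$)
$1155 \left(-436\right) + M = 1155 \left(-436\right) - \frac{1154}{279} = -503580 - \frac{1154}{279} = - \frac{140499974}{279}$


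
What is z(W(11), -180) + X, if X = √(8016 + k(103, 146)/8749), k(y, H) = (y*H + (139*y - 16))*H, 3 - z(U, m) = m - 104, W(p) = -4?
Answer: 287 + √651061017022/8749 ≈ 379.23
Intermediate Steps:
z(U, m) = 107 - m (z(U, m) = 3 - (m - 104) = 3 - (-104 + m) = 3 + (104 - m) = 107 - m)
k(y, H) = H*(-16 + 139*y + H*y) (k(y, H) = (H*y + (-16 + 139*y))*H = (-16 + 139*y + H*y)*H = H*(-16 + 139*y + H*y))
X = √651061017022/8749 (X = √(8016 + (146*(-16 + 139*103 + 146*103))/8749) = √(8016 + (146*(-16 + 14317 + 15038))*(1/8749)) = √(8016 + (146*29339)*(1/8749)) = √(8016 + 4283494*(1/8749)) = √(8016 + 4283494/8749) = √(74415478/8749) = √651061017022/8749 ≈ 92.226)
z(W(11), -180) + X = (107 - 1*(-180)) + √651061017022/8749 = (107 + 180) + √651061017022/8749 = 287 + √651061017022/8749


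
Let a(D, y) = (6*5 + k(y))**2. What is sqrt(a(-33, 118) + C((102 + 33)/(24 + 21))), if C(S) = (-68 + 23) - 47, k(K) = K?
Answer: 2*sqrt(5453) ≈ 147.69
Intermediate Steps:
a(D, y) = (30 + y)**2 (a(D, y) = (6*5 + y)**2 = (30 + y)**2)
C(S) = -92 (C(S) = -45 - 47 = -92)
sqrt(a(-33, 118) + C((102 + 33)/(24 + 21))) = sqrt((30 + 118)**2 - 92) = sqrt(148**2 - 92) = sqrt(21904 - 92) = sqrt(21812) = 2*sqrt(5453)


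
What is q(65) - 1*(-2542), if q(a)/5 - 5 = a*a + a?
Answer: 24017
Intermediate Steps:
q(a) = 25 + 5*a + 5*a² (q(a) = 25 + 5*(a*a + a) = 25 + 5*(a² + a) = 25 + 5*(a + a²) = 25 + (5*a + 5*a²) = 25 + 5*a + 5*a²)
q(65) - 1*(-2542) = (25 + 5*65 + 5*65²) - 1*(-2542) = (25 + 325 + 5*4225) + 2542 = (25 + 325 + 21125) + 2542 = 21475 + 2542 = 24017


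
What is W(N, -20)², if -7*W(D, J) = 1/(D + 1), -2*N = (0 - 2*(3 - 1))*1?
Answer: 1/441 ≈ 0.0022676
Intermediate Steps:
N = 2 (N = -(0 - 2*(3 - 1))/2 = -(0 - 2*2)/2 = -(0 - 4)/2 = -(-2) = -½*(-4) = 2)
W(D, J) = -1/(7*(1 + D)) (W(D, J) = -1/(7*(D + 1)) = -1/(7*(1 + D)))
W(N, -20)² = (-1/(7 + 7*2))² = (-1/(7 + 14))² = (-1/21)² = 1/441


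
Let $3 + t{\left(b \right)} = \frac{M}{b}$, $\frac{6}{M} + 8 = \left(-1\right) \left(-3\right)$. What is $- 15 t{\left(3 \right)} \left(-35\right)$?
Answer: $-1785$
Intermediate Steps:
$M = - \frac{6}{5}$ ($M = \frac{6}{-8 - -3} = \frac{6}{-8 + 3} = \frac{6}{-5} = 6 \left(- \frac{1}{5}\right) = - \frac{6}{5} \approx -1.2$)
$t{\left(b \right)} = -3 - \frac{6}{5 b}$
$- 15 t{\left(3 \right)} \left(-35\right) = - 15 \left(-3 - \frac{6}{5 \cdot 3}\right) \left(-35\right) = - 15 \left(-3 - \frac{2}{5}\right) \left(-35\right) = \left(-15\right) \left(- \frac{17}{5}\right) \left(-35\right) = 51 \left(-35\right) = -1785$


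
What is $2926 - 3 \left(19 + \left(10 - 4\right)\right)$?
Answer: $2851$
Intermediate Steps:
$2926 - 3 \left(19 + \left(10 - 4\right)\right) = 2926 - 3 \left(19 + 6\right) = 2926 - 3 \cdot 25 = 2926 - 75 = 2851$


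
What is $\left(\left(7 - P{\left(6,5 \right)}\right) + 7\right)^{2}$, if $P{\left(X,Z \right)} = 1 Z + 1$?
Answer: $64$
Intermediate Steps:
$P{\left(X,Z \right)} = 1 + Z$ ($P{\left(X,Z \right)} = Z + 1 = 1 + Z$)
$\left(\left(7 - P{\left(6,5 \right)}\right) + 7\right)^{2} = \left(\left(7 - \left(1 + 5\right)\right) + 7\right)^{2} = \left(\left(7 - 6\right) + 7\right)^{2} = \left(1 + 7\right)^{2} = 8^{2} = 64$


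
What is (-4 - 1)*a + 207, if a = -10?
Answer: 257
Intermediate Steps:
(-4 - 1)*a + 207 = (-4 - 1)*(-10) + 207 = -5*(-10) + 207 = 50 + 207 = 257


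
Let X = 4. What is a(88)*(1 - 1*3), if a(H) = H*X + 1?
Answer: -706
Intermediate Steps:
a(H) = 1 + 4*H (a(H) = H*4 + 1 = 4*H + 1 = 1 + 4*H)
a(88)*(1 - 1*3) = (1 + 4*88)*(1 - 1*3) = (1 + 352)*(1 - 3) = 353*(-2) = -706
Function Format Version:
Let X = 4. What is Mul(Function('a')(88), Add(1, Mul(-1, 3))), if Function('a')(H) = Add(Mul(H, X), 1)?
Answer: -706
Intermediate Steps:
Function('a')(H) = Add(1, Mul(4, H)) (Function('a')(H) = Add(Mul(H, 4), 1) = Add(Mul(4, H), 1) = Add(1, Mul(4, H)))
Mul(Function('a')(88), Add(1, Mul(-1, 3))) = Mul(Add(1, Mul(4, 88)), Add(1, Mul(-1, 3))) = Mul(Add(1, 352), Add(1, -3)) = Mul(353, -2) = -706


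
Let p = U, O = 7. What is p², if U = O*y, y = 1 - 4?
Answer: 441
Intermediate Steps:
y = -3
U = -21 (U = 7*(-3) = -21)
p = -21
p² = (-21)² = 441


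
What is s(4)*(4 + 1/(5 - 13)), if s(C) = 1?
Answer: 31/8 ≈ 3.8750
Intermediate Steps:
s(4)*(4 + 1/(5 - 13)) = 1*(4 + 1/(5 - 13)) = 1*(4 + 1/(-8)) = 1*(4 - 1/8) = 1*(31/8) = 31/8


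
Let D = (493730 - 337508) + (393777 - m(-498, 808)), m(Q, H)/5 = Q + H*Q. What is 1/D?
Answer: 1/2564409 ≈ 3.8995e-7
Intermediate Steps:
m(Q, H) = 5*Q + 5*H*Q (m(Q, H) = 5*(Q + H*Q) = 5*Q + 5*H*Q)
D = 2564409 (D = (493730 - 337508) + (393777 - 5*(-498)*(1 + 808)) = 156222 + (393777 - 5*(-498)*809) = 156222 + (393777 - 1*(-2014410)) = 156222 + (393777 + 2014410) = 156222 + 2408187 = 2564409)
1/D = 1/2564409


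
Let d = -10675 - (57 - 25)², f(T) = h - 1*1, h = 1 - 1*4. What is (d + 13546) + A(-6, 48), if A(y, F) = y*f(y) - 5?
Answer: 1866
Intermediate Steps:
h = -3 (h = 1 - 4 = -3)
f(T) = -4 (f(T) = -3 - 1*1 = -3 - 1 = -4)
d = -11699 (d = -10675 - 1*32² = -10675 - 1*1024 = -10675 - 1024 = -11699)
A(y, F) = -5 - 4*y (A(y, F) = y*(-4) - 5 = -4*y - 5 = -5 - 4*y)
(d + 13546) + A(-6, 48) = (-11699 + 13546) + (-5 - 4*(-6)) = 1847 + (-5 + 24) = 1847 + 19 = 1866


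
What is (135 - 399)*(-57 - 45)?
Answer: 26928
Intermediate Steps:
(135 - 399)*(-57 - 45) = -264*(-102) = 26928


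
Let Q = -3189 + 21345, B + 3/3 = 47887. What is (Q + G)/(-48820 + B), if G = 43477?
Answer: -61633/934 ≈ -65.988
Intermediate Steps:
B = 47886 (B = -1 + 47887 = 47886)
Q = 18156
(Q + G)/(-48820 + B) = (18156 + 43477)/(-48820 + 47886) = 61633/(-934) = 61633*(-1/934) = -61633/934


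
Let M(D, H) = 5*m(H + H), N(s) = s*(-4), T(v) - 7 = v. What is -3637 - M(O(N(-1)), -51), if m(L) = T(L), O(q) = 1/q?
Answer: -3162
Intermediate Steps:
T(v) = 7 + v
N(s) = -4*s
m(L) = 7 + L
M(D, H) = 35 + 10*H (M(D, H) = 5*(7 + (H + H)) = 5*(7 + 2*H) = 35 + 10*H)
-3637 - M(O(N(-1)), -51) = -3637 - (35 + 10*(-51)) = -3637 - (35 - 510) = -3637 - 1*(-475) = -3637 + 475 = -3162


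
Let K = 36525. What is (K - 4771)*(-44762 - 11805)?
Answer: -1796228518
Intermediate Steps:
(K - 4771)*(-44762 - 11805) = (36525 - 4771)*(-44762 - 11805) = 31754*(-56567) = -1796228518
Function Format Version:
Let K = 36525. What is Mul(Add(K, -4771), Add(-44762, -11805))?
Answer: -1796228518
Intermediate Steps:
Mul(Add(K, -4771), Add(-44762, -11805)) = Mul(Add(36525, -4771), Add(-44762, -11805)) = Mul(31754, -56567) = -1796228518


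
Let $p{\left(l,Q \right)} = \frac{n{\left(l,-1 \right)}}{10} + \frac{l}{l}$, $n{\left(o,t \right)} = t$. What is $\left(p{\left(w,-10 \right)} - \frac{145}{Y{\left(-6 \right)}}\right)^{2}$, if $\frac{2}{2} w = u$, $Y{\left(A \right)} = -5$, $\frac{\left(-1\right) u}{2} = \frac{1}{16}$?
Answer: $\frac{89401}{100} \approx 894.01$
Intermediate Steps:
$u = - \frac{1}{8}$ ($u = - \frac{2}{16} = \left(-2\right) \frac{1}{16} = - \frac{1}{8} \approx -0.125$)
$w = - \frac{1}{8} \approx -0.125$
$p{\left(l,Q \right)} = \frac{9}{10}$ ($p{\left(l,Q \right)} = - \frac{1}{10} + \frac{l}{l} = \left(-1\right) \frac{1}{10} + 1 = - \frac{1}{10} + 1 = \frac{9}{10}$)
$\left(p{\left(w,-10 \right)} - \frac{145}{Y{\left(-6 \right)}}\right)^{2} = \left(\frac{9}{10} - \frac{145}{-5}\right)^{2} = \left(\frac{9}{10} - -29\right)^{2} = \left(\frac{9}{10} + 29\right)^{2} = \left(\frac{299}{10}\right)^{2} = \frac{89401}{100}$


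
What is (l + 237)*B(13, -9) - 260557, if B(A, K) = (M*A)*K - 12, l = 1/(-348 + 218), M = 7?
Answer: -59474689/130 ≈ -4.5750e+5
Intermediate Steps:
l = -1/130 (l = 1/(-130) = -1/130 ≈ -0.0076923)
B(A, K) = -12 + 7*A*K (B(A, K) = (7*A)*K - 12 = 7*A*K - 12 = -12 + 7*A*K)
(l + 237)*B(13, -9) - 260557 = (-1/130 + 237)*(-12 + 7*13*(-9)) - 260557 = 30809*(-12 - 819)/130 - 260557 = (30809/130)*(-831) - 260557 = -25602279/130 - 260557 = -59474689/130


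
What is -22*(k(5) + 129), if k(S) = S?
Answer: -2948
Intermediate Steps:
-22*(k(5) + 129) = -22*(5 + 129) = -22*134 = -2948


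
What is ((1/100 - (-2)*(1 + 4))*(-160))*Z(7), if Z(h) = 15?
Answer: -24024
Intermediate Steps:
((1/100 - (-2)*(1 + 4))*(-160))*Z(7) = ((1/100 - (-2)*(1 + 4))*(-160))*15 = ((1/100 - (-2)*5)*(-160))*15 = ((1/100 - 1*(-10))*(-160))*15 = ((1/100 + 10)*(-160))*15 = ((1001/100)*(-160))*15 = -8008/5*15 = -24024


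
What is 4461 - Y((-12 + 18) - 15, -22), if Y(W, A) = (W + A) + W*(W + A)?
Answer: 4213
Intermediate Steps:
Y(W, A) = A + W + W*(A + W) (Y(W, A) = (A + W) + W*(A + W) = A + W + W*(A + W))
4461 - Y((-12 + 18) - 15, -22) = 4461 - (-22 + ((-12 + 18) - 15) + ((-12 + 18) - 15)² - 22*((-12 + 18) - 15)) = 4461 - (-22 + (6 - 15) + (6 - 15)² - 22*(6 - 15)) = 4461 - (-22 - 9 + (-9)² - 22*(-9)) = 4461 - (-22 - 9 + 81 + 198) = 4461 - 1*248 = 4461 - 248 = 4213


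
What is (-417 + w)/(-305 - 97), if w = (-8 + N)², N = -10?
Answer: 31/134 ≈ 0.23134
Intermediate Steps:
w = 324 (w = (-8 - 10)² = (-18)² = 324)
(-417 + w)/(-305 - 97) = (-417 + 324)/(-305 - 97) = -93/(-402) = -93*(-1/402) = 31/134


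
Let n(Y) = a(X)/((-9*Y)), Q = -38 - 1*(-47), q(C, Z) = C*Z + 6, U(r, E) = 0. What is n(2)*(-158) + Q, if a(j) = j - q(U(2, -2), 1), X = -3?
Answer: -70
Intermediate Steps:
q(C, Z) = 6 + C*Z
Q = 9 (Q = -38 + 47 = 9)
a(j) = -6 + j (a(j) = j - (6 + 0*1) = j - (6 + 0) = j - 1*6 = j - 6 = -6 + j)
n(Y) = 1/Y (n(Y) = (-6 - 3)/((-9*Y)) = -(-1)/Y = 1/Y)
n(2)*(-158) + Q = -158/2 + 9 = (½)*(-158) + 9 = -79 + 9 = -70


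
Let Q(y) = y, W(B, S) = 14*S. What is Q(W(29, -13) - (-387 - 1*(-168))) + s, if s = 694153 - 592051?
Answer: 102139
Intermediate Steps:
s = 102102
Q(W(29, -13) - (-387 - 1*(-168))) + s = (14*(-13) - (-387 - 1*(-168))) + 102102 = (-182 - (-387 + 168)) + 102102 = (-182 - 1*(-219)) + 102102 = (-182 + 219) + 102102 = 37 + 102102 = 102139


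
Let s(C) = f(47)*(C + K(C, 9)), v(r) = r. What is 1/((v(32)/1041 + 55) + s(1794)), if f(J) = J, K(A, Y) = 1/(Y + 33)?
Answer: 14574/1229668859 ≈ 1.1852e-5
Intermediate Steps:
K(A, Y) = 1/(33 + Y)
s(C) = 47/42 + 47*C (s(C) = 47*(C + 1/(33 + 9)) = 47*(C + 1/42) = 47*(1/42 + C) = 47/42 + 47*C)
1/((v(32)/1041 + 55) + s(1794)) = 1/((32/1041 + 55) + (47/42 + 47*1794)) = 1/(((1/1041)*32 + 55) + (47/42 + 84318)) = 1/((32/1041 + 55) + 3541403/42) = 1/(57287/1041 + 3541403/42) = 1/(1229668859/14574) = 14574/1229668859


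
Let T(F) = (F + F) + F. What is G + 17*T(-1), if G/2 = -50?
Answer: -151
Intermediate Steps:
T(F) = 3*F (T(F) = 2*F + F = 3*F)
G = -100 (G = 2*(-50) = -100)
G + 17*T(-1) = -100 + 17*(3*(-1)) = -100 + 17*(-3) = -100 - 51 = -151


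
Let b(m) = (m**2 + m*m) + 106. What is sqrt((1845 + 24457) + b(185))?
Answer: sqrt(94858) ≈ 307.99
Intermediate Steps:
b(m) = 106 + 2*m**2 (b(m) = (m**2 + m**2) + 106 = 2*m**2 + 106 = 106 + 2*m**2)
sqrt((1845 + 24457) + b(185)) = sqrt((1845 + 24457) + (106 + 2*185**2)) = sqrt(26302 + (106 + 2*34225)) = sqrt(26302 + (106 + 68450)) = sqrt(26302 + 68556) = sqrt(94858)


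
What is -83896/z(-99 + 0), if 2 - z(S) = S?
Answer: -83896/101 ≈ -830.65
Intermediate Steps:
z(S) = 2 - S
-83896/z(-99 + 0) = -83896/(2 - (-99 + 0)) = -83896/(2 - 1*(-99)) = -83896/(2 + 99) = -83896/101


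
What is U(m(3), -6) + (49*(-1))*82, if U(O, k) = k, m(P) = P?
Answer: -4024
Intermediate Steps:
U(m(3), -6) + (49*(-1))*82 = -6 + (49*(-1))*82 = -6 - 49*82 = -6 - 4018 = -4024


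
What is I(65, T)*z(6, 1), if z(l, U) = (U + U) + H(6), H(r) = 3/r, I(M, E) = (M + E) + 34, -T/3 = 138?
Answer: -1575/2 ≈ -787.50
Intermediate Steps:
T = -414 (T = -3*138 = -414)
I(M, E) = 34 + E + M (I(M, E) = (E + M) + 34 = 34 + E + M)
z(l, U) = ½ + 2*U (z(l, U) = (U + U) + 3/6 = 2*U + 3*(⅙) = 2*U + ½ = ½ + 2*U)
I(65, T)*z(6, 1) = (34 - 414 + 65)*(½ + 2*1) = -315*(½ + 2) = -315*5/2 = -1575/2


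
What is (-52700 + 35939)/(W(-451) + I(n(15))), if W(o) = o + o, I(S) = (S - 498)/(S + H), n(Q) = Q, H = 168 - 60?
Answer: 229067/12381 ≈ 18.501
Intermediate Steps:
H = 108
I(S) = (-498 + S)/(108 + S) (I(S) = (S - 498)/(S + 108) = (-498 + S)/(108 + S))
W(o) = 2*o
(-52700 + 35939)/(W(-451) + I(n(15))) = (-52700 + 35939)/(2*(-451) + (-498 + 15)/(108 + 15)) = -16761/(-902 - 483/123) = -16761/(-902 + (1/123)*(-483)) = -16761/(-902 - 161/41) = -16761/(-37143/41) = -16761*(-41/37143) = 229067/12381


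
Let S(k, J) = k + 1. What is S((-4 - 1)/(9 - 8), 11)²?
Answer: 16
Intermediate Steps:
S(k, J) = 1 + k
S((-4 - 1)/(9 - 8), 11)² = (1 + (-4 - 1)/(9 - 8))² = (1 - 5/1)² = (1 - 5*1)² = (1 - 5)² = (-4)² = 16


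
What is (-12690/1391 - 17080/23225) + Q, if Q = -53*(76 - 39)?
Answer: -12734100101/6461195 ≈ -1970.9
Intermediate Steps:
Q = -1961 (Q = -53*37 = -1961)
(-12690/1391 - 17080/23225) + Q = (-12690/1391 - 17080/23225) - 1961 = (-12690*1/1391 - 17080*1/23225) - 1961 = (-12690/1391 - 3416/4645) - 1961 = -63696706/6461195 - 1961 = -12734100101/6461195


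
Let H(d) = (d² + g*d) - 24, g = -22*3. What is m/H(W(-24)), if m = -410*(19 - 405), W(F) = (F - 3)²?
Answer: 158260/483303 ≈ 0.32746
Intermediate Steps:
g = -66
W(F) = (-3 + F)²
H(d) = -24 + d² - 66*d (H(d) = (d² - 66*d) - 24 = -24 + d² - 66*d)
m = 158260 (m = -410*(-386) = 158260)
m/H(W(-24)) = 158260/(-24 + ((-3 - 24)²)² - 66*(-3 - 24)²) = 158260/(-24 + ((-27)²)² - 66*(-27)²) = 158260/(-24 + 729² - 66*729) = 158260/(-24 + 531441 - 48114) = 158260/483303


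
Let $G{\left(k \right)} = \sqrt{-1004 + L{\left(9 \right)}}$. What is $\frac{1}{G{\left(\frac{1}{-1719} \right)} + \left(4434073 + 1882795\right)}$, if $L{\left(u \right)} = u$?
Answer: $\frac{6316868}{39902821330419} - \frac{i \sqrt{995}}{39902821330419} \approx 1.5831 \cdot 10^{-7} - 7.9051 \cdot 10^{-13} i$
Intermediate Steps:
$G{\left(k \right)} = i \sqrt{995}$ ($G{\left(k \right)} = \sqrt{-1004 + 9} = \sqrt{-995} = i \sqrt{995}$)
$\frac{1}{G{\left(\frac{1}{-1719} \right)} + \left(4434073 + 1882795\right)} = \frac{1}{i \sqrt{995} + \left(4434073 + 1882795\right)} = \frac{1}{i \sqrt{995} + 6316868} = \frac{1}{6316868 + i \sqrt{995}}$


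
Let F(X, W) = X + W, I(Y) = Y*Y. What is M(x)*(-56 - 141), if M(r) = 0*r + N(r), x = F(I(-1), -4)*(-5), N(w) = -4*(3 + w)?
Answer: 14184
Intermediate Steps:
I(Y) = Y²
N(w) = -12 - 4*w
F(X, W) = W + X
x = 15 (x = (-4 + (-1)²)*(-5) = (-4 + 1)*(-5) = -3*(-5) = 15)
M(r) = -12 - 4*r (M(r) = 0*r + (-12 - 4*r) = 0 + (-12 - 4*r) = -12 - 4*r)
M(x)*(-56 - 141) = (-12 - 4*15)*(-56 - 141) = (-12 - 60)*(-197) = -72*(-197) = 14184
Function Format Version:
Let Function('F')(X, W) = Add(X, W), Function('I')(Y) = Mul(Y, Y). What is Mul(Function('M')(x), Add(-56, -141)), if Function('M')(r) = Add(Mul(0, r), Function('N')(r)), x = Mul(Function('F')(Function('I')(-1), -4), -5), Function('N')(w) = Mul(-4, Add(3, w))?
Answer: 14184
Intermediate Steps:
Function('I')(Y) = Pow(Y, 2)
Function('N')(w) = Add(-12, Mul(-4, w))
Function('F')(X, W) = Add(W, X)
x = 15 (x = Mul(Add(-4, Pow(-1, 2)), -5) = Mul(Add(-4, 1), -5) = Mul(-3, -5) = 15)
Function('M')(r) = Add(-12, Mul(-4, r)) (Function('M')(r) = Add(Mul(0, r), Add(-12, Mul(-4, r))) = Add(0, Add(-12, Mul(-4, r))) = Add(-12, Mul(-4, r)))
Mul(Function('M')(x), Add(-56, -141)) = Mul(Add(-12, Mul(-4, 15)), Add(-56, -141)) = Mul(Add(-12, -60), -197) = Mul(-72, -197) = 14184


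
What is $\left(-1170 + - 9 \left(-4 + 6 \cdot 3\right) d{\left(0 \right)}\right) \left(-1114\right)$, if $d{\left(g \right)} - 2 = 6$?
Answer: $2426292$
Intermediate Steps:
$d{\left(g \right)} = 8$ ($d{\left(g \right)} = 2 + 6 = 8$)
$\left(-1170 + - 9 \left(-4 + 6 \cdot 3\right) d{\left(0 \right)}\right) \left(-1114\right) = \left(-1170 + - 9 \left(-4 + 6 \cdot 3\right) 8\right) \left(-1114\right) = \left(-1170 + - 9 \left(-4 + 18\right) 8\right) \left(-1114\right) = \left(-1170 + \left(-9\right) 14 \cdot 8\right) \left(-1114\right) = \left(-1170 - 1008\right) \left(-1114\right) = \left(-2178\right) \left(-1114\right) = 2426292$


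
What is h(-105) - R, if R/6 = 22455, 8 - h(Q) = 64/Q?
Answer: -14145746/105 ≈ -1.3472e+5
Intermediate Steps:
h(Q) = 8 - 64/Q
R = 134730 (R = 6*22455 = 134730)
h(-105) - R = (8 - 64/(-105)) - 1*134730 = (8 - 64*(-1/105)) - 134730 = (8 + 64/105) - 134730 = 904/105 - 134730 = -14145746/105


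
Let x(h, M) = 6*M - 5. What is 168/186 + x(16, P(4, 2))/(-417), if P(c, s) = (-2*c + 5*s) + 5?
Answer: 10529/12927 ≈ 0.81450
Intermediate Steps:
P(c, s) = 5 - 2*c + 5*s
x(h, M) = -5 + 6*M
168/186 + x(16, P(4, 2))/(-417) = 168/186 + (-5 + 6*(5 - 2*4 + 5*2))/(-417) = 168*(1/186) + (-5 + 6*(5 - 8 + 10))*(-1/417) = 28/31 + (-5 + 6*7)*(-1/417) = 28/31 + (-5 + 42)*(-1/417) = 28/31 + 37*(-1/417) = 28/31 - 37/417 = 10529/12927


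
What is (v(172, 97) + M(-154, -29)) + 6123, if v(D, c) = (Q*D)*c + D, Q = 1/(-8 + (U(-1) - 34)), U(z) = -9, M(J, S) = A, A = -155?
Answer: 296456/51 ≈ 5812.9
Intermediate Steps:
M(J, S) = -155
Q = -1/51 (Q = 1/(-8 + (-9 - 34)) = 1/(-8 - 43) = 1/(-51) = -1/51 ≈ -0.019608)
v(D, c) = D - D*c/51 (v(D, c) = (-D/51)*c + D = -D*c/51 + D = D - D*c/51)
(v(172, 97) + M(-154, -29)) + 6123 = ((1/51)*172*(51 - 1*97) - 155) + 6123 = ((1/51)*172*(51 - 97) - 155) + 6123 = ((1/51)*172*(-46) - 155) + 6123 = (-7912/51 - 155) + 6123 = -15817/51 + 6123 = 296456/51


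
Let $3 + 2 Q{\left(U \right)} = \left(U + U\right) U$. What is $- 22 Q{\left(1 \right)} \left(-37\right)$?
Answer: $-407$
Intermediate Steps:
$Q{\left(U \right)} = - \frac{3}{2} + U^{2}$ ($Q{\left(U \right)} = - \frac{3}{2} + \frac{\left(U + U\right) U}{2} = - \frac{3}{2} + \frac{2 U U}{2} = - \frac{3}{2} + \frac{2 U^{2}}{2} = - \frac{3}{2} + U^{2}$)
$- 22 Q{\left(1 \right)} \left(-37\right) = - 22 \left(- \frac{3}{2} + 1^{2}\right) \left(-37\right) = - 22 \left(- \frac{3}{2} + 1\right) \left(-37\right) = \left(-22\right) \left(- \frac{1}{2}\right) \left(-37\right) = 11 \left(-37\right) = -407$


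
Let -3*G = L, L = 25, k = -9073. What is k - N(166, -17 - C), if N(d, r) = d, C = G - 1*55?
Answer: -9239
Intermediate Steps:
G = -25/3 (G = -⅓*25 = -25/3 ≈ -8.3333)
C = -190/3 (C = -25/3 - 1*55 = -25/3 - 55 = -190/3 ≈ -63.333)
k - N(166, -17 - C) = -9073 - 1*166 = -9073 - 166 = -9239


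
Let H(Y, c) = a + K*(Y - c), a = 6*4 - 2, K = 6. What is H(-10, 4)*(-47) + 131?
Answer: 3045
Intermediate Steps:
a = 22 (a = 24 - 2 = 22)
H(Y, c) = 22 - 6*c + 6*Y (H(Y, c) = 22 + 6*(Y - c) = 22 + (-6*c + 6*Y) = 22 - 6*c + 6*Y)
H(-10, 4)*(-47) + 131 = (22 - 6*4 + 6*(-10))*(-47) + 131 = (22 - 24 - 60)*(-47) + 131 = -62*(-47) + 131 = 2914 + 131 = 3045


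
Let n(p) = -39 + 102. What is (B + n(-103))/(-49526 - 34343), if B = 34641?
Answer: -34704/83869 ≈ -0.41379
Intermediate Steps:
n(p) = 63
(B + n(-103))/(-49526 - 34343) = (34641 + 63)/(-49526 - 34343) = 34704/(-83869) = 34704*(-1/83869) = -34704/83869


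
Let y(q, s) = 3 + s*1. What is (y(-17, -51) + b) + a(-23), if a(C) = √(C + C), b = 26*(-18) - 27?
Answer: -543 + I*√46 ≈ -543.0 + 6.7823*I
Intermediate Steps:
y(q, s) = 3 + s
b = -495 (b = -468 - 27 = -495)
a(C) = √2*√C (a(C) = √(2*C) = √2*√C)
(y(-17, -51) + b) + a(-23) = ((3 - 51) - 495) + √2*√(-23) = (-48 - 495) + √2*(I*√23) = -543 + I*√46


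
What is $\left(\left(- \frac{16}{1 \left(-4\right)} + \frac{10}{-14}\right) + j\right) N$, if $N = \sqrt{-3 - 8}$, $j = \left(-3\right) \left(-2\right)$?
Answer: $\frac{65 i \sqrt{11}}{7} \approx 30.797 i$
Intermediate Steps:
$j = 6$
$N = i \sqrt{11}$ ($N = \sqrt{-11} = i \sqrt{11} \approx 3.3166 i$)
$\left(\left(- \frac{16}{1 \left(-4\right)} + \frac{10}{-14}\right) + j\right) N = \left(\left(- \frac{16}{1 \left(-4\right)} + \frac{10}{-14}\right) + 6\right) i \sqrt{11} = \left(\left(- \frac{16}{-4} + 10 \left(- \frac{1}{14}\right)\right) + 6\right) i \sqrt{11} = \left(\left(\left(-16\right) \left(- \frac{1}{4}\right) - \frac{5}{7}\right) + 6\right) i \sqrt{11} = \left(\left(4 - \frac{5}{7}\right) + 6\right) i \sqrt{11} = \left(\frac{23}{7} + 6\right) i \sqrt{11} = \frac{65 i \sqrt{11}}{7}$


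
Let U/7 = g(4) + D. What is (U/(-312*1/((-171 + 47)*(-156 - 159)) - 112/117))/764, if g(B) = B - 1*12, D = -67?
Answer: 66646125/93615976 ≈ 0.71191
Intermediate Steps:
g(B) = -12 + B (g(B) = B - 12 = -12 + B)
U = -525 (U = 7*((-12 + 4) - 67) = 7*(-8 - 67) = 7*(-75) = -525)
(U/(-312*1/((-171 + 47)*(-156 - 159)) - 112/117))/764 = -525/(-312*1/((-171 + 47)*(-156 - 159)) - 112/117)/764 = -525/(-312/((-315*(-124))) - 112*1/117)*(1/764) = -525/(-312/39060 - 112/117)*(1/764) = -525/(-312*1/39060 - 112/117)*(1/764) = -525/(-26/3255 - 112/117)*(1/764) = -525/(-122534/126945)*(1/764) = -525*(-126945/122534)*(1/764) = (66646125/122534)*(1/764) = 66646125/93615976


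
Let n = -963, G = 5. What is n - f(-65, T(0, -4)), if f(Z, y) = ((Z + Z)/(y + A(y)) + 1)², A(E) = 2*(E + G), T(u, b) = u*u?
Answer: -1107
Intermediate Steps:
T(u, b) = u²
A(E) = 10 + 2*E (A(E) = 2*(E + 5) = 2*(5 + E) = 10 + 2*E)
f(Z, y) = (1 + 2*Z/(10 + 3*y))² (f(Z, y) = ((Z + Z)/(y + (10 + 2*y)) + 1)² = ((2*Z)/(10 + 3*y) + 1)² = (2*Z/(10 + 3*y) + 1)² = (1 + 2*Z/(10 + 3*y))²)
n - f(-65, T(0, -4)) = -963 - (10 + 2*(-65) + 3*0²)²/(10 + 3*0²)² = -963 - (10 - 130 + 3*0)²/(10 + 3*0)² = -963 - (10 - 130 + 0)²/(10 + 0)² = -963 - (-120)²/10² = -963 - 14400/100 = -963 - 1*144 = -963 - 144 = -1107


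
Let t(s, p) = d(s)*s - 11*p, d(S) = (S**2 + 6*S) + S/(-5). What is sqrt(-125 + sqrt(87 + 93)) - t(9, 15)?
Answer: -5169/5 + I*sqrt(125 - 6*sqrt(5)) ≈ -1033.8 + 10.563*I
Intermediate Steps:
d(S) = S**2 + 29*S/5 (d(S) = (S**2 + 6*S) + S*(-1/5) = (S**2 + 6*S) - S/5 = S**2 + 29*S/5)
t(s, p) = -11*p + s**2*(29 + 5*s)/5 (t(s, p) = (s*(29 + 5*s)/5)*s - 11*p = s**2*(29 + 5*s)/5 - 11*p = -11*p + s**2*(29 + 5*s)/5)
sqrt(-125 + sqrt(87 + 93)) - t(9, 15) = sqrt(-125 + sqrt(87 + 93)) - (-11*15 + 9**2*(29/5 + 9)) = sqrt(-125 + sqrt(180)) - (-165 + 81*(74/5)) = sqrt(-125 + 6*sqrt(5)) - (-165 + 5994/5) = sqrt(-125 + 6*sqrt(5)) - 1*5169/5 = sqrt(-125 + 6*sqrt(5)) - 5169/5 = -5169/5 + sqrt(-125 + 6*sqrt(5))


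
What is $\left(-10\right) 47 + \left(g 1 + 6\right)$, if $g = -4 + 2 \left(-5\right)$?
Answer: $-478$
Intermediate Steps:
$g = -14$ ($g = -4 - 10 = -14$)
$\left(-10\right) 47 + \left(g 1 + 6\right) = \left(-10\right) 47 + \left(\left(-14\right) 1 + 6\right) = -470 + \left(-14 + 6\right) = -470 - 8 = -478$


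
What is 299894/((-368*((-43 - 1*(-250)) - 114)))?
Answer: -4837/552 ≈ -8.7627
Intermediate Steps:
299894/((-368*((-43 - 1*(-250)) - 114))) = 299894/((-368*((-43 + 250) - 114))) = 299894/((-368*(207 - 114))) = 299894/((-368*93)) = 299894/(-34224) = 299894*(-1/34224) = -4837/552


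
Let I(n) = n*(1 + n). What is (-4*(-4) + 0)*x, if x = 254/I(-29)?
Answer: 1016/203 ≈ 5.0049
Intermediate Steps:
x = 127/406 (x = 254/((-29*(1 - 29))) = 254/((-29*(-28))) = 254/812 = 254*(1/812) = 127/406 ≈ 0.31281)
(-4*(-4) + 0)*x = (-4*(-4) + 0)*(127/406) = (16 + 0)*(127/406) = 16*(127/406) = 1016/203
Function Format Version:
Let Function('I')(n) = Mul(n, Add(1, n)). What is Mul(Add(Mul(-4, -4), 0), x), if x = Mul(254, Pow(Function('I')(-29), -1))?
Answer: Rational(1016, 203) ≈ 5.0049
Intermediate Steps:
x = Rational(127, 406) (x = Mul(254, Pow(Mul(-29, Add(1, -29)), -1)) = Mul(254, Pow(Mul(-29, -28), -1)) = Mul(254, Pow(812, -1)) = Mul(254, Rational(1, 812)) = Rational(127, 406) ≈ 0.31281)
Mul(Add(Mul(-4, -4), 0), x) = Mul(Add(Mul(-4, -4), 0), Rational(127, 406)) = Mul(Add(16, 0), Rational(127, 406)) = Mul(16, Rational(127, 406)) = Rational(1016, 203)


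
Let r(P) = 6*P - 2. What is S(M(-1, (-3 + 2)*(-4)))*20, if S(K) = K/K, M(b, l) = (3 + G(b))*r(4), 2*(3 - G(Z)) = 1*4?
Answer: 20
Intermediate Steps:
r(P) = -2 + 6*P
G(Z) = 1 (G(Z) = 3 - 4/2 = 3 - ½*4 = 3 - 2 = 1)
M(b, l) = 88 (M(b, l) = (3 + 1)*(-2 + 6*4) = 4*(-2 + 24) = 4*22 = 88)
S(K) = 1
S(M(-1, (-3 + 2)*(-4)))*20 = 1*20 = 20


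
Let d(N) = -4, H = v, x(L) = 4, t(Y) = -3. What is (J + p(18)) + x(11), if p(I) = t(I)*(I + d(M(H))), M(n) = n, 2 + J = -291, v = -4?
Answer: -331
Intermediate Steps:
J = -293 (J = -2 - 291 = -293)
H = -4
p(I) = 12 - 3*I (p(I) = -3*(I - 4) = -3*(-4 + I) = 12 - 3*I)
(J + p(18)) + x(11) = (-293 + (12 - 3*18)) + 4 = (-293 + (12 - 54)) + 4 = (-293 - 42) + 4 = -335 + 4 = -331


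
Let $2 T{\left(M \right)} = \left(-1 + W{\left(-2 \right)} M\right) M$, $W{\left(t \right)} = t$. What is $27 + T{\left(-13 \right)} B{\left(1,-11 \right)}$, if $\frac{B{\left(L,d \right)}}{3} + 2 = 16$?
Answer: $-6798$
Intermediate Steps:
$B{\left(L,d \right)} = 42$ ($B{\left(L,d \right)} = -6 + 3 \cdot 16 = -6 + 48 = 42$)
$T{\left(M \right)} = \frac{M \left(-1 - 2 M\right)}{2}$ ($T{\left(M \right)} = \frac{\left(-1 - 2 M\right) M}{2} = \frac{M \left(-1 - 2 M\right)}{2}$)
$27 + T{\left(-13 \right)} B{\left(1,-11 \right)} = 27 + \left(-1\right) \left(-13\right) \left(\frac{1}{2} - 13\right) 42 = 27 + \left(-1\right) \left(-13\right) \left(- \frac{25}{2}\right) 42 = 27 - 6825 = -6798$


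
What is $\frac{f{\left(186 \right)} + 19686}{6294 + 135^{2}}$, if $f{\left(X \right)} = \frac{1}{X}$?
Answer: $\frac{3661597}{4560534} \approx 0.80289$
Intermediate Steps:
$\frac{f{\left(186 \right)} + 19686}{6294 + 135^{2}} = \frac{\frac{1}{186} + 19686}{6294 + 135^{2}} = \frac{\frac{1}{186} + 19686}{6294 + 18225} = \frac{3661597}{186 \cdot 24519} = \frac{3661597}{186} \cdot \frac{1}{24519} = \frac{3661597}{4560534}$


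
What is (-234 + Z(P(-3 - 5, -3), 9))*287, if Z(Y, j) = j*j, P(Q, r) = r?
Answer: -43911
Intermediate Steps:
Z(Y, j) = j²
(-234 + Z(P(-3 - 5, -3), 9))*287 = (-234 + 9²)*287 = (-234 + 81)*287 = -153*287 = -43911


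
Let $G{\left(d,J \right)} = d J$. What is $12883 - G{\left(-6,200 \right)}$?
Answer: $14083$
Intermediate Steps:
$G{\left(d,J \right)} = J d$
$12883 - G{\left(-6,200 \right)} = 12883 - 200 \left(-6\right) = 12883 - -1200 = 12883 + 1200 = 14083$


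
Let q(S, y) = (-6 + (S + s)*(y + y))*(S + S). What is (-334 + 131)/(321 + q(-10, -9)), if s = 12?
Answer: -203/1161 ≈ -0.17485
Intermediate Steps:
q(S, y) = 2*S*(-6 + 2*y*(12 + S)) (q(S, y) = (-6 + (S + 12)*(y + y))*(S + S) = (-6 + (12 + S)*(2*y))*(2*S) = (-6 + 2*y*(12 + S))*(2*S) = 2*S*(-6 + 2*y*(12 + S)))
(-334 + 131)/(321 + q(-10, -9)) = (-334 + 131)/(321 + 4*(-10)*(-3 + 12*(-9) - 10*(-9))) = -203/(321 + 4*(-10)*(-3 - 108 + 90)) = -203/(321 + 4*(-10)*(-21)) = -203/(321 + 840) = -203/1161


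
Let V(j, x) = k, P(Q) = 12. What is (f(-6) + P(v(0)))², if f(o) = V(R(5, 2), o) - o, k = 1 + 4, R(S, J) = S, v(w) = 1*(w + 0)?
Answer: 529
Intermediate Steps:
v(w) = w (v(w) = 1*w = w)
k = 5
V(j, x) = 5
f(o) = 5 - o
(f(-6) + P(v(0)))² = ((5 - 1*(-6)) + 12)² = ((5 + 6) + 12)² = (11 + 12)² = 23² = 529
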